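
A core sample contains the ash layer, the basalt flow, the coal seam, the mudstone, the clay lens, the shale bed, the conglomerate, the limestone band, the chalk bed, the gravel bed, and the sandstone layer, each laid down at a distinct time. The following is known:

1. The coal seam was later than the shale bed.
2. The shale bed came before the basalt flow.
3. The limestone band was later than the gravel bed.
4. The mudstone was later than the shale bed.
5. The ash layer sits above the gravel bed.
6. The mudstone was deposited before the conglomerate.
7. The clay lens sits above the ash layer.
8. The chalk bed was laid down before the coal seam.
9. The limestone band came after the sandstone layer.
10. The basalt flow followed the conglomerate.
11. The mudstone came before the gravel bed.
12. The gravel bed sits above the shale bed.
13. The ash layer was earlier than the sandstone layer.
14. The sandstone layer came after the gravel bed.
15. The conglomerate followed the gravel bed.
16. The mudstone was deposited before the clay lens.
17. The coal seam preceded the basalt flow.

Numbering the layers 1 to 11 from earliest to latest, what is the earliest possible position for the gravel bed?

The mudstone and the shale bed must both come before the gravel bed — 2 forced predecessors.
Nothing else is forced ahead of the gravel bed, so its earliest slot is position 2 + 1 = 3.

3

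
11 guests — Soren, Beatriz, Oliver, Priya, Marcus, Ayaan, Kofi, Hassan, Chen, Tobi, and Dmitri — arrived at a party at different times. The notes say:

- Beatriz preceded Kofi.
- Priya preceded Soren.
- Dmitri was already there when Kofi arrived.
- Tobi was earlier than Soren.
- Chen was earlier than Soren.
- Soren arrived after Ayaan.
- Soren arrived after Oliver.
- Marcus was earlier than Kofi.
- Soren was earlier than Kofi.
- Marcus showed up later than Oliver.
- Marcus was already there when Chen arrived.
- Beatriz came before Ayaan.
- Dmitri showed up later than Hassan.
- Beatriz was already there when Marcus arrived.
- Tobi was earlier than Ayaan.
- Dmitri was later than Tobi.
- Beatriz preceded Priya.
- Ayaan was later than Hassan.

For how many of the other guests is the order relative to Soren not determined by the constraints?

Forced before Soren: Ayaan, Beatriz, Chen, Hassan, Marcus, Oliver, Priya, and Tobi; forced after Soren: Kofi.
That leaves Dmitri with no forced order relative to Soren — 1.

1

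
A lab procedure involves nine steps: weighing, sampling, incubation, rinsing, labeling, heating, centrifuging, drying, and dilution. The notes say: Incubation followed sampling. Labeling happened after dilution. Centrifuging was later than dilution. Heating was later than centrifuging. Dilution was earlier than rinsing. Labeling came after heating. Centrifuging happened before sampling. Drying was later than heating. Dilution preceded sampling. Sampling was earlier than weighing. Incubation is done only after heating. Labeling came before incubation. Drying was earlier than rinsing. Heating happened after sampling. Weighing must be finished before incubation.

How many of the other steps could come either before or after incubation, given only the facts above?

2

Forced before incubation: centrifuging, dilution, heating, labeling, sampling, and weighing.
That leaves drying and rinsing with no forced order relative to incubation — 2.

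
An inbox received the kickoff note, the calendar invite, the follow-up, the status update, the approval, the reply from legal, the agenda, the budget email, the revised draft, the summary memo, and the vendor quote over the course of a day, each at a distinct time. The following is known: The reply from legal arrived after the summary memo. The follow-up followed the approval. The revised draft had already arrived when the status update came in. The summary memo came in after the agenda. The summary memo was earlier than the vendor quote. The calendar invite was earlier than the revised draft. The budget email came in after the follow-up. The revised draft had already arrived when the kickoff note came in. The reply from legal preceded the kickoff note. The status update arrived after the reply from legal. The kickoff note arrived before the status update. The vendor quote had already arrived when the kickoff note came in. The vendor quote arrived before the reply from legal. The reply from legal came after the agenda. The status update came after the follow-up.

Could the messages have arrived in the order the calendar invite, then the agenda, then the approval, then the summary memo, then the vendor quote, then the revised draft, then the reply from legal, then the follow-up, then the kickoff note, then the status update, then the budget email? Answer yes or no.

Check each stated constraint against the proposed order — e.g. the agenda is ahead of the reply from legal; the calendar invite is ahead of the revised draft. Every pair is in the required order; nothing is violated.

yes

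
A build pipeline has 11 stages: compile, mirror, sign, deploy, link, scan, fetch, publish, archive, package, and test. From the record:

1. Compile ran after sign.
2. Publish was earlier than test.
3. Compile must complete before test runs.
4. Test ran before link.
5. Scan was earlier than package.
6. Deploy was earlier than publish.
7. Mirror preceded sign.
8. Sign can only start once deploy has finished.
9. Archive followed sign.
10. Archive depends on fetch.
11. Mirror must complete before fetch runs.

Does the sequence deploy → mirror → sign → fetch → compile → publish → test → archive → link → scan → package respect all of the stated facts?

Check each stated constraint against the proposed order — e.g. sign is ahead of archive; deploy is ahead of publish. Every pair is in the required order; nothing is violated.

yes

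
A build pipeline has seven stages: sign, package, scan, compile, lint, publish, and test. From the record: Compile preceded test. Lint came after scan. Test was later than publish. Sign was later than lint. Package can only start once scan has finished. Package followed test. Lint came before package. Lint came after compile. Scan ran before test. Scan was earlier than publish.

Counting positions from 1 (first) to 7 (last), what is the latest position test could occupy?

6

Test must come before package — 1 stage forced after it.
Everything else can be placed before test in some valid order, so test can sit as late as position 7 − 1 = 6.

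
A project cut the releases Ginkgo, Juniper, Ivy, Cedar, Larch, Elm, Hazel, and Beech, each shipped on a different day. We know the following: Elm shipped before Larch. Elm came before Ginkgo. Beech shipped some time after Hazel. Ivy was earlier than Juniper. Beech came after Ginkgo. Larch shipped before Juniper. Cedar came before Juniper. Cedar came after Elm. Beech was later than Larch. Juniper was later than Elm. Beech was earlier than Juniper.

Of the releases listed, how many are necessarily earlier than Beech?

4

Directly stated before Beech: Ginkgo, Hazel, and Larch.
Elm reaches Beech via Elm → Ginkgo → Beech.
No chain forces Ivy (or any of the others) ahead of Beech.
That's Elm, Ginkgo, Hazel, and Larch — 4 in all.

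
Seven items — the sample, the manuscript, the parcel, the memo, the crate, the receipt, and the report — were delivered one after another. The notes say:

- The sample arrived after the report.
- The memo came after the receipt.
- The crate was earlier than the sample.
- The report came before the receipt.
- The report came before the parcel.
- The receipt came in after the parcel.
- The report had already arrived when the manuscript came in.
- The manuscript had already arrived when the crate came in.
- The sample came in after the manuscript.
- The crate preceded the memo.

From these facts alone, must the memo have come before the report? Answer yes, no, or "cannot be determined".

Tracing the constraints gives the report → the receipt → the memo, so the report must come before the memo.
That means the memo cannot be before the report.

no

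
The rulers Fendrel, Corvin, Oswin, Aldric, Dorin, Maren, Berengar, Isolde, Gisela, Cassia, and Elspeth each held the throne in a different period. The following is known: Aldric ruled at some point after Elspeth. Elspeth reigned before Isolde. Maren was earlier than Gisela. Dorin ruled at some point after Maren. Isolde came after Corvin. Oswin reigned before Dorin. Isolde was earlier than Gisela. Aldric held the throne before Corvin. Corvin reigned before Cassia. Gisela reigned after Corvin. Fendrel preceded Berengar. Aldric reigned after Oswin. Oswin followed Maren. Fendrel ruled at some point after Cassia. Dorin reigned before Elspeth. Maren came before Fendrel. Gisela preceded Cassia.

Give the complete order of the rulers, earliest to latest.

The constraints fix every adjacent pair, so only one ordering works:
Maren → Oswin → Dorin → Elspeth → Aldric → Corvin → Isolde → Gisela → Cassia → Fendrel → Berengar.

Maren, Oswin, Dorin, Elspeth, Aldric, Corvin, Isolde, Gisela, Cassia, Fendrel, Berengar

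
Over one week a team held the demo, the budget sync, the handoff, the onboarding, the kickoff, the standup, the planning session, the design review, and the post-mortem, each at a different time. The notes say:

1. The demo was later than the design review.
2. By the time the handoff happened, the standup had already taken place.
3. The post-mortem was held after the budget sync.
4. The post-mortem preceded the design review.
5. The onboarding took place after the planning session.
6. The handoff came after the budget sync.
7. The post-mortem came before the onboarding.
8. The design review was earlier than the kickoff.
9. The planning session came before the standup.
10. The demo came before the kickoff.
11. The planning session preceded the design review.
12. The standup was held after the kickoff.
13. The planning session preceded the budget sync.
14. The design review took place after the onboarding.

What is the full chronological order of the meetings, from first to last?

the planning session, the budget sync, the post-mortem, the onboarding, the design review, the demo, the kickoff, the standup, the handoff

The constraints fix every adjacent pair, so only one ordering works:
the planning session → the budget sync → the post-mortem → the onboarding → the design review → the demo → the kickoff → the standup → the handoff.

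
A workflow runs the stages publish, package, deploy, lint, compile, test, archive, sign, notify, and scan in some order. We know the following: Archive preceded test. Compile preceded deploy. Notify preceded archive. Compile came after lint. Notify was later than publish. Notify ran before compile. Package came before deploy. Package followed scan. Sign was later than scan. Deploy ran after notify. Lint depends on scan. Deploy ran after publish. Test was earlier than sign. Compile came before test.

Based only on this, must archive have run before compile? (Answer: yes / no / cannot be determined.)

No chain of stated constraints runs from archive to compile, and none runs from compile to archive either.
So the relative order of archive and compile is not fixed by the given facts.

cannot be determined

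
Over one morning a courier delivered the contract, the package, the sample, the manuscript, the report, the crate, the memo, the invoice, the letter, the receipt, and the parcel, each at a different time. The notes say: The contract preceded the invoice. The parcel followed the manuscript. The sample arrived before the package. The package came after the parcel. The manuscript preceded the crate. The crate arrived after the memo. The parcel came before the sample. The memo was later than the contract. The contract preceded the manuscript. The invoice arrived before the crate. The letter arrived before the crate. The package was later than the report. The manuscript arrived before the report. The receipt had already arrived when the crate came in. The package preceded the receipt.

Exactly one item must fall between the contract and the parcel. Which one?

Tracing the constraints gives the contract → the manuscript → the parcel, so the manuscript sits after the contract and before the parcel.
No other item is forced both after the contract and before the parcel.

the manuscript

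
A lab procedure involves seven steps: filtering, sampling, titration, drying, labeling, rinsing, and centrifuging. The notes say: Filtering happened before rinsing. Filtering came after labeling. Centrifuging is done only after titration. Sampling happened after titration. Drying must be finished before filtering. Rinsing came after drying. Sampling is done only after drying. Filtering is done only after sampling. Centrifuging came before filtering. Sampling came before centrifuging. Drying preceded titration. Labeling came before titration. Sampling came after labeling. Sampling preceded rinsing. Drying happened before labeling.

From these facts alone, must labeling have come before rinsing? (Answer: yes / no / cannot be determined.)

yes

Chain the constraints: labeling → filtering → rinsing. Each link is directly stated, so labeling comes before rinsing.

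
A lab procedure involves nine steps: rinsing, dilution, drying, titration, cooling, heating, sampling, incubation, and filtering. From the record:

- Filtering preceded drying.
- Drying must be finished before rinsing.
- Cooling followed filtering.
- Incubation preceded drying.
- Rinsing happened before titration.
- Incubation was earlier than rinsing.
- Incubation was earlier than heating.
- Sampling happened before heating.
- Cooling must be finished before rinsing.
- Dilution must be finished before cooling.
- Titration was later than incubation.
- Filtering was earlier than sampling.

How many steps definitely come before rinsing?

Directly stated before rinsing: cooling, drying, and incubation.
Dilution reaches rinsing via dilution → cooling → rinsing.
Filtering reaches rinsing via filtering → cooling → rinsing.
No chain forces heating (or any of the others) ahead of rinsing.
That's cooling, dilution, drying, filtering, and incubation — 5 in all.

5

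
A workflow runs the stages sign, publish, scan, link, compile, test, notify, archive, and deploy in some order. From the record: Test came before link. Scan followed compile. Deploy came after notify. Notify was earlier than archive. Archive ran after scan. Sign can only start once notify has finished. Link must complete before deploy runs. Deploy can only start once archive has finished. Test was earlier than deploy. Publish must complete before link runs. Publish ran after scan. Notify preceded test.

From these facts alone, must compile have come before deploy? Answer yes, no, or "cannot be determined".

Chain the constraints: compile → scan → archive → deploy. Each link is directly stated, so compile comes before deploy.

yes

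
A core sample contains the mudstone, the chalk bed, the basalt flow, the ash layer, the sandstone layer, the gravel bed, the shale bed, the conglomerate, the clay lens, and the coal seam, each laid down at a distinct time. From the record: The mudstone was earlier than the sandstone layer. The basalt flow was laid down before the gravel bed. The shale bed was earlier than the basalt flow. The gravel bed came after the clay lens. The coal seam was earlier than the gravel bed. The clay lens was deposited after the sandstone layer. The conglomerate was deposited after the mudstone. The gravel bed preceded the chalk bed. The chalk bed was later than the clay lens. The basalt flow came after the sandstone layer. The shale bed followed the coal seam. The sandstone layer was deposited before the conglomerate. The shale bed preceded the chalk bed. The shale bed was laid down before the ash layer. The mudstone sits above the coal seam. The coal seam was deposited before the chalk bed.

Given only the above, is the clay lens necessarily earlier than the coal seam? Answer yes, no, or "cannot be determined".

no

Tracing the constraints gives the coal seam → the mudstone → the sandstone layer → the clay lens, so the coal seam must come before the clay lens.
That means the clay lens cannot be before the coal seam.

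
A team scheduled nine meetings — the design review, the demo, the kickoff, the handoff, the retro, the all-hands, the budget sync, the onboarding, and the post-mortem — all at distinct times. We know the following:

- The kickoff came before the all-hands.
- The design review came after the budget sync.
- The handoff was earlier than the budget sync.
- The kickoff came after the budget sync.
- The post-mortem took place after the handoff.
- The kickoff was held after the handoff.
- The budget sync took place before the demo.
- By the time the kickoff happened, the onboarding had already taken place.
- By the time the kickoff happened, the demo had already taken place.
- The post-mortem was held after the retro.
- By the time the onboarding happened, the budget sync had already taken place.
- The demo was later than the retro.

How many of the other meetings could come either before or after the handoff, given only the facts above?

1

Forced after the handoff: the all-hands, the budget sync, the demo, the design review, the kickoff, the onboarding, and the post-mortem.
That leaves the retro with no forced order relative to the handoff — 1.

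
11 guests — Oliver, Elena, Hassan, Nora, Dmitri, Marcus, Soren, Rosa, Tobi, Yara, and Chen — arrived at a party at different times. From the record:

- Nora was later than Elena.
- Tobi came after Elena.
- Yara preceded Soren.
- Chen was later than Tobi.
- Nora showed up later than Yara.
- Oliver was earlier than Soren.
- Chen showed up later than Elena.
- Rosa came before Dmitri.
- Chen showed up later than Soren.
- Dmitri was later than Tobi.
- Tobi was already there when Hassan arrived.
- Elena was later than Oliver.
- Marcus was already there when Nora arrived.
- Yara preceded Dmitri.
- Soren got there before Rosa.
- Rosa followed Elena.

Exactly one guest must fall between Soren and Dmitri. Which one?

Rosa

Tracing the constraints gives Soren → Rosa → Dmitri, so Rosa sits after Soren and before Dmitri.
No other guest is forced both after Soren and before Dmitri.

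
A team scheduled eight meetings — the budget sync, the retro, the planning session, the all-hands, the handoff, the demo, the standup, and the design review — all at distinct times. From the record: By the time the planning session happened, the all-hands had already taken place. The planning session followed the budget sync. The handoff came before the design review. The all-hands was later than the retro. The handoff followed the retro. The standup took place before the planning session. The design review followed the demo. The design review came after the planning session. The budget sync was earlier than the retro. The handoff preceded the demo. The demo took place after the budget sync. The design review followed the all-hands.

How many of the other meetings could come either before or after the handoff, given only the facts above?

3

Forced before the handoff: the budget sync and the retro; forced after the handoff: the demo and the design review.
That leaves the all-hands, the planning session, and the standup with no forced order relative to the handoff — 3.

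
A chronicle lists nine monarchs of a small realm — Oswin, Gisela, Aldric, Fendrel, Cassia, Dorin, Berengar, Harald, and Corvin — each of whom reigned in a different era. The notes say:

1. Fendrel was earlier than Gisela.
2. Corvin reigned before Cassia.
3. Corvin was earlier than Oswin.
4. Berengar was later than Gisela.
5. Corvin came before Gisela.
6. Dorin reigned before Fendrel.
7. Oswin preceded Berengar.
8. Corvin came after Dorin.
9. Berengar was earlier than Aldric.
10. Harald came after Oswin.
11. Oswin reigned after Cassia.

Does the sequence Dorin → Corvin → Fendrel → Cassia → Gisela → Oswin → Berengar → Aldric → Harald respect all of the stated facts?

yes

Check each stated constraint against the proposed order — e.g. Corvin is ahead of Gisela; Corvin is ahead of Oswin. Every pair is in the required order; nothing is violated.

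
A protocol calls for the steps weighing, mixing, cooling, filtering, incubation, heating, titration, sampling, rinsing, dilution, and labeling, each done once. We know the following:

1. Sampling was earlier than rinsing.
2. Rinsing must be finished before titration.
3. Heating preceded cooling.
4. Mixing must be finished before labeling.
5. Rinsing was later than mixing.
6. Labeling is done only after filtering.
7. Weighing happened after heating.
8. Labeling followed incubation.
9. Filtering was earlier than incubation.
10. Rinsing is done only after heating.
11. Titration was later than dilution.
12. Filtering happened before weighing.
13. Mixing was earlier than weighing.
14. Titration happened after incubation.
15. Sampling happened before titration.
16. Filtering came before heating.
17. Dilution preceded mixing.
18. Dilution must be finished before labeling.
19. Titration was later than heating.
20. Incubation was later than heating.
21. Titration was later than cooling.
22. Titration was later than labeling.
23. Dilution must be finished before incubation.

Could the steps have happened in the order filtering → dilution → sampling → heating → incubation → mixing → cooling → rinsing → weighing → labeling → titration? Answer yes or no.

yes

Check each stated constraint against the proposed order — e.g. filtering is ahead of labeling; dilution is ahead of titration. Every pair is in the required order; nothing is violated.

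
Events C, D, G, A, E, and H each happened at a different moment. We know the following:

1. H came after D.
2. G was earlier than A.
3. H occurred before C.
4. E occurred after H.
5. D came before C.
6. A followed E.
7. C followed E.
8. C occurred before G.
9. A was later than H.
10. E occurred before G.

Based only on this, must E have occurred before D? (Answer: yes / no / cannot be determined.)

no

Tracing the constraints gives D → H → E, so D must come before E.
That means E cannot be before D.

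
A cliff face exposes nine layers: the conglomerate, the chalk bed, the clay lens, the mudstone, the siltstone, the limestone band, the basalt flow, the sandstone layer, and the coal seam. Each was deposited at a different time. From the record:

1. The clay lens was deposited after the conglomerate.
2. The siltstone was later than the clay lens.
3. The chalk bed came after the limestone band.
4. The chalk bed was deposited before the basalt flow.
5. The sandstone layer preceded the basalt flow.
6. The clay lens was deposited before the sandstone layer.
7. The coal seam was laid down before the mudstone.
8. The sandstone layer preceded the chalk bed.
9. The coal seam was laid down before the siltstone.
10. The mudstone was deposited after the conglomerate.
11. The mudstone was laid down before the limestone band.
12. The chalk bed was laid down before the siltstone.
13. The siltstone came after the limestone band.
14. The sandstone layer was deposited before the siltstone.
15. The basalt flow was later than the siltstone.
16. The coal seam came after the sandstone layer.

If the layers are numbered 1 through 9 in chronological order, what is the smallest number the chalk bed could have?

The clay lens, the coal seam, the conglomerate, the limestone band, the mudstone, and the sandstone layer must all come before the chalk bed — 6 forced predecessors.
Nothing else is forced ahead of the chalk bed, so its earliest slot is position 6 + 1 = 7.

7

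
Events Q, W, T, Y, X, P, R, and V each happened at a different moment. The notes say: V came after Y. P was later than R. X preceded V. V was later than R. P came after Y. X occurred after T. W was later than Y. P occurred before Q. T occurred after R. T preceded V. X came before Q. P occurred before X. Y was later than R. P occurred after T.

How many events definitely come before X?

Directly stated before X: P and T.
R reaches X via R → P → X.
Y reaches X via Y → P → X.
No chain forces V (or any of the others) ahead of X.
That's P, R, T, and Y — 4 in all.

4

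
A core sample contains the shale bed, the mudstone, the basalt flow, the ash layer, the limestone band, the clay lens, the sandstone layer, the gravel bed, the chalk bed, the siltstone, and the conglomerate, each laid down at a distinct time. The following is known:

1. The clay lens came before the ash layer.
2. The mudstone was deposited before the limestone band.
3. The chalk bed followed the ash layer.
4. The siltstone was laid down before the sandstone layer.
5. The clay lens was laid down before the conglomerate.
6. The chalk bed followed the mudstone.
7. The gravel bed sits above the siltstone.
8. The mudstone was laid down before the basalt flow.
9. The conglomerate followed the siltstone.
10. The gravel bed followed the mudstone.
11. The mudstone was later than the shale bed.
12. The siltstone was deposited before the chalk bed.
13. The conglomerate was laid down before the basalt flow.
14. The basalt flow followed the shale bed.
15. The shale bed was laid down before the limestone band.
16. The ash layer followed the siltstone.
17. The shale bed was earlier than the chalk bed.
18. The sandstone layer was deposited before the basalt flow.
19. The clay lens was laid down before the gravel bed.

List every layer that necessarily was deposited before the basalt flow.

the clay lens, the conglomerate, the mudstone, the sandstone layer, the shale bed, the siltstone

Directly stated before the basalt flow: the conglomerate, the mudstone, the sandstone layer, and the shale bed.
The clay lens reaches the basalt flow via the clay lens → the conglomerate → the basalt flow.
The siltstone reaches the basalt flow via the siltstone → the conglomerate → the basalt flow.
No chain forces the ash layer (or any of the others) ahead of the basalt flow.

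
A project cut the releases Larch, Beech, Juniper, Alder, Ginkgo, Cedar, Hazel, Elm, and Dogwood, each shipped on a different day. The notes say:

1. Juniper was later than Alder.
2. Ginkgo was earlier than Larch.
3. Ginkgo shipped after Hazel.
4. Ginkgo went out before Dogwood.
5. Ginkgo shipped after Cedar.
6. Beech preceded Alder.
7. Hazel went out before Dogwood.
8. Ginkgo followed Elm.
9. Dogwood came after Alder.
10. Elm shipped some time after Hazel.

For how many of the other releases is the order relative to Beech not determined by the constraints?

5

Forced after Beech: Alder, Dogwood, and Juniper.
That leaves Cedar, Elm, Ginkgo, Hazel, and Larch with no forced order relative to Beech — 5.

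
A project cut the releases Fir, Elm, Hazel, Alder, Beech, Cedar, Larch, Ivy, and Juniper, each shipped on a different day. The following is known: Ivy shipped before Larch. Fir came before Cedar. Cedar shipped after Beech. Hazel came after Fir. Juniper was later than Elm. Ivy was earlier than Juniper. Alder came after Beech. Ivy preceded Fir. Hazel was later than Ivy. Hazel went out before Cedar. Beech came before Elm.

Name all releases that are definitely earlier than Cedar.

Beech, Fir, Hazel, Ivy

Directly stated before Cedar: Beech, Fir, and Hazel.
Ivy reaches Cedar via Ivy → Fir → Cedar.
No chain forces Juniper (or any of the others) ahead of Cedar.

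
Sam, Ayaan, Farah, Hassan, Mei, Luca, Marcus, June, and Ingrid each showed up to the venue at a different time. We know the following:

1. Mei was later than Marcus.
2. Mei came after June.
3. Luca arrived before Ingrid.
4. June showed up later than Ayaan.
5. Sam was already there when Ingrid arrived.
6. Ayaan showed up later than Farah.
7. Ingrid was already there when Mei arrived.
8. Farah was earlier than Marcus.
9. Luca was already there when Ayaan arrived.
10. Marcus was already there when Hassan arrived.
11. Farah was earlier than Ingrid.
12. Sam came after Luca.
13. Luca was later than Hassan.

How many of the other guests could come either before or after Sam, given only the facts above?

2

Forced before Sam: Farah, Hassan, Luca, and Marcus; forced after Sam: Ingrid and Mei.
That leaves Ayaan and June with no forced order relative to Sam — 2.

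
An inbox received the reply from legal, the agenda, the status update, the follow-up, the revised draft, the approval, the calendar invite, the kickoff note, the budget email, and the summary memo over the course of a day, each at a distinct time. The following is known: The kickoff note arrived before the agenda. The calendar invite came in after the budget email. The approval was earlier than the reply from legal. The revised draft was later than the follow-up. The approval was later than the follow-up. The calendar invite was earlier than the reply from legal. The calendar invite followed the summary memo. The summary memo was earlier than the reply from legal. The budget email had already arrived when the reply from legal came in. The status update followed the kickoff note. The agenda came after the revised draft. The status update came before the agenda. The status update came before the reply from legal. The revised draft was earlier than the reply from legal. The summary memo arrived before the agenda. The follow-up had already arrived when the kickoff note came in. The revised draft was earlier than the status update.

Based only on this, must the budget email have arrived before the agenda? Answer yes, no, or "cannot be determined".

No chain of stated constraints runs from the budget email to the agenda, and none runs from the agenda to the budget email either.
So the relative order of the budget email and the agenda is not fixed by the given facts.

cannot be determined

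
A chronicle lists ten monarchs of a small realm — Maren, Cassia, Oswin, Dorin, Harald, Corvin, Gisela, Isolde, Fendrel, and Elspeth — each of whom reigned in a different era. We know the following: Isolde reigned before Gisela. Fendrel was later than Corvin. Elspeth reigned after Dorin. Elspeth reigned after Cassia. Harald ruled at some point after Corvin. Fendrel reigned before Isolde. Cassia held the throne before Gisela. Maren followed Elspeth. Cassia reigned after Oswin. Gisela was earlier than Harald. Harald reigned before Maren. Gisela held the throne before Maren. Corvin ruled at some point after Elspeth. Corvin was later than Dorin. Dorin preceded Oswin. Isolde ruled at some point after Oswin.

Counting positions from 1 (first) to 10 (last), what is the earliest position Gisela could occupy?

8

Cassia, Corvin, Dorin, Elspeth, Fendrel, Isolde, and Oswin must all come before Gisela — 7 forced predecessors.
Nothing else is forced ahead of Gisela, so their earliest slot is position 7 + 1 = 8.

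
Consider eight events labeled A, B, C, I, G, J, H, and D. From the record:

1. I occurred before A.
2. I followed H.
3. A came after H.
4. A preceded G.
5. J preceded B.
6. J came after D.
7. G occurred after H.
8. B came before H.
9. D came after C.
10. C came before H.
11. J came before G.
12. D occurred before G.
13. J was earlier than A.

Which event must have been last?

G

Every other event has a chain of constraints placing it before G, so G is last.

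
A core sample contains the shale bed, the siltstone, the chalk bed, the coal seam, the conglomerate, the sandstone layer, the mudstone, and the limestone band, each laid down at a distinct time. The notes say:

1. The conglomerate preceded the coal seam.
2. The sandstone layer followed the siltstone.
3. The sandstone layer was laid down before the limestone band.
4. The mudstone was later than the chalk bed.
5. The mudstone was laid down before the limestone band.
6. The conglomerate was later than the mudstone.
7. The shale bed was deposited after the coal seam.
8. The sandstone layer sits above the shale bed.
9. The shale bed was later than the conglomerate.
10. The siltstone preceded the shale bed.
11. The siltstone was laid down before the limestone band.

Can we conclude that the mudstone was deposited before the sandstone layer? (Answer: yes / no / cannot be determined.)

Chain the constraints: the mudstone → the conglomerate → the shale bed → the sandstone layer. Each link is directly stated, so the mudstone comes before the sandstone layer.

yes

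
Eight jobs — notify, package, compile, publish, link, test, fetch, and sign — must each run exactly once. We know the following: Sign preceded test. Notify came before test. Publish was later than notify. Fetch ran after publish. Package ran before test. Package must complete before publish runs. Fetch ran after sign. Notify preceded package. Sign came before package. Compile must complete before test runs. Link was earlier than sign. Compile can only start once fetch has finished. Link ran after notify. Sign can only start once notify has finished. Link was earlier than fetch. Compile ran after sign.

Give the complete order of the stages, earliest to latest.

notify, link, sign, package, publish, fetch, compile, test

The constraints fix every adjacent pair, so only one ordering works:
notify → link → sign → package → publish → fetch → compile → test.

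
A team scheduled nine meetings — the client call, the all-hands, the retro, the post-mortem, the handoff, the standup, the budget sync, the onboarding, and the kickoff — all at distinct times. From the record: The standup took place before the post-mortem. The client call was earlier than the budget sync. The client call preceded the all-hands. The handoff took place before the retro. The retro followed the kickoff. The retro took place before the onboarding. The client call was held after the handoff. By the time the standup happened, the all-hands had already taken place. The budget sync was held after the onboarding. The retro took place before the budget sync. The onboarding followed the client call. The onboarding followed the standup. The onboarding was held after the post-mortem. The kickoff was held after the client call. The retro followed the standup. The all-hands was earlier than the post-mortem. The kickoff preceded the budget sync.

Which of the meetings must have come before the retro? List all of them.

the all-hands, the client call, the handoff, the kickoff, the standup

Directly stated before the retro: the handoff, the kickoff, and the standup.
The all-hands reaches the retro via the all-hands → the standup → the retro.
The client call reaches the retro via the client call → the kickoff → the retro.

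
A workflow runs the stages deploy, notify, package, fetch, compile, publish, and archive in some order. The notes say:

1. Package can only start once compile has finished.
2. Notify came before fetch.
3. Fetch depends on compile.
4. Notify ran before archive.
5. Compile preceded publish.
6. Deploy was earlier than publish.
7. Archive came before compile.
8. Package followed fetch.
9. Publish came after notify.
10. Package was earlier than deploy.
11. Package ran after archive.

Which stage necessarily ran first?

notify

Notify has a chain of constraints placing it before every other stage, so notify must be first.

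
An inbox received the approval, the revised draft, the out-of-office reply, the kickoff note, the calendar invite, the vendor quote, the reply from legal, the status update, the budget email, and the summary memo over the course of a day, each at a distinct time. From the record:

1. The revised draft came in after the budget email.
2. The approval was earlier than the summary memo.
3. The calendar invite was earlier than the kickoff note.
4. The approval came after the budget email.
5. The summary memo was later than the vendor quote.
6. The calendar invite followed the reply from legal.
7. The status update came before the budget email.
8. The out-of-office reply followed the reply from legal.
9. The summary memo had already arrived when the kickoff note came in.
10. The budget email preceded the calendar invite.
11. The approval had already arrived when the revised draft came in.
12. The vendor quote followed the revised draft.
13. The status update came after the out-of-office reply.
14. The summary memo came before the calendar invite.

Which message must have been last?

Every other message has a chain of constraints placing it before the kickoff note, so the kickoff note is last.

the kickoff note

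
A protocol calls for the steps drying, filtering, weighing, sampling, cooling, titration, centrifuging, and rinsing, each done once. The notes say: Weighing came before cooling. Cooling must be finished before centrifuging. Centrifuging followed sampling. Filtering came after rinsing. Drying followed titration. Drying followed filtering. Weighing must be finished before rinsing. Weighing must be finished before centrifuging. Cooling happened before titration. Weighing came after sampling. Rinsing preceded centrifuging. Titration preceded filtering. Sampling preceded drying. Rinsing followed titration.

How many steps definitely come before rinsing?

4

Directly stated before rinsing: titration and weighing.
Cooling reaches rinsing via cooling → titration → rinsing.
Sampling reaches rinsing via sampling → weighing → rinsing.
That's cooling, sampling, titration, and weighing — 4 in all.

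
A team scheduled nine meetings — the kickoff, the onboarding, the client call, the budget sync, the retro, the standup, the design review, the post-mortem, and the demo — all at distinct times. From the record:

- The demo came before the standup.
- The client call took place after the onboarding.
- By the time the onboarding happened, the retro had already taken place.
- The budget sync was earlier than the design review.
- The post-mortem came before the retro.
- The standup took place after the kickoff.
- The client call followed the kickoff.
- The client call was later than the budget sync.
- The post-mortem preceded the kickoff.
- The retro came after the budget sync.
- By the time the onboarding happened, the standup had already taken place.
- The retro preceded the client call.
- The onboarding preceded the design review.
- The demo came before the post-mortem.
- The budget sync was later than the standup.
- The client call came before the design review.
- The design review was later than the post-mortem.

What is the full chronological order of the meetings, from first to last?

The constraints fix every adjacent pair, so only one ordering works:
the demo → the post-mortem → the kickoff → the standup → the budget sync → the retro → the onboarding → the client call → the design review.

the demo, the post-mortem, the kickoff, the standup, the budget sync, the retro, the onboarding, the client call, the design review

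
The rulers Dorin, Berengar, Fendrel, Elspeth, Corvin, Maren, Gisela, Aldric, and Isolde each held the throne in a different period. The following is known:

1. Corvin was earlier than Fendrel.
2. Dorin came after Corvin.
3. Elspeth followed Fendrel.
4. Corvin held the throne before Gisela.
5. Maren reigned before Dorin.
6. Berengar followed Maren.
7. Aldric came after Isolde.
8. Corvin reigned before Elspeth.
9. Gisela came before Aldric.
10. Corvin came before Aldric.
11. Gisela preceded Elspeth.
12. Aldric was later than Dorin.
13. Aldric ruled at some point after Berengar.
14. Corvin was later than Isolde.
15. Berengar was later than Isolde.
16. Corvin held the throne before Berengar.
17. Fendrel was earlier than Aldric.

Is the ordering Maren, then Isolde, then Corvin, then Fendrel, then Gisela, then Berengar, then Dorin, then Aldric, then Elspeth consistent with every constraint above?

yes

Check each stated constraint against the proposed order — e.g. Maren is ahead of Dorin; Corvin is ahead of Elspeth. Every pair is in the required order; nothing is violated.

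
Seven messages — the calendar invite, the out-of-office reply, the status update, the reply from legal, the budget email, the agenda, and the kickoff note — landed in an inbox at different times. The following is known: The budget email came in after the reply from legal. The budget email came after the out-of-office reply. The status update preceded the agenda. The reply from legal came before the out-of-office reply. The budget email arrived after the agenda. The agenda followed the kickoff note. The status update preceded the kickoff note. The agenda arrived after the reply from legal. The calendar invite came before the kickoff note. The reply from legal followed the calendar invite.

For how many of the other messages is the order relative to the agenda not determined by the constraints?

Forced before the agenda: the calendar invite, the kickoff note, the reply from legal, and the status update; forced after the agenda: the budget email.
That leaves the out-of-office reply with no forced order relative to the agenda — 1.

1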